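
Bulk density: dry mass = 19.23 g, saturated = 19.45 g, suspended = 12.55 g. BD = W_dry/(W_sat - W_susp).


BD = 19.23 / (19.45 - 12.55) = 19.23 / 6.9 = 2.787 g/cm^3

2.787


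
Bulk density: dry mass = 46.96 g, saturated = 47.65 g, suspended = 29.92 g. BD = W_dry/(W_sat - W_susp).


BD = 46.96 / (47.65 - 29.92) = 46.96 / 17.73 = 2.649 g/cm^3

2.649


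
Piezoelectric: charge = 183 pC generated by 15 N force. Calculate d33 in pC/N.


d33 = 183 / 15 = 12.2 pC/N

12.2


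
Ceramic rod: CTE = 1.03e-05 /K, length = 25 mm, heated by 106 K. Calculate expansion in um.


dL = 1.03e-05 * 25 * 106 * 1000 = 27.295 um

27.295


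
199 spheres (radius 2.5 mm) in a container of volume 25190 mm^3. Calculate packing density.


V_sphere = 4/3*pi*2.5^3 = 65.4498 mm^3
Total V = 199*65.4498 = 13024.5102 mm^3
PD = 13024.5102 / 25190 = 0.517

0.517


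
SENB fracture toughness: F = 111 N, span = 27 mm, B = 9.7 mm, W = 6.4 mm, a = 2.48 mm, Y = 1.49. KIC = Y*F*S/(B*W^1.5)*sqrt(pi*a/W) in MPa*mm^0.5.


KIC = 1.49*111*27/(9.7*6.4^1.5)*sqrt(pi*2.48/6.4) = 31.37

31.37


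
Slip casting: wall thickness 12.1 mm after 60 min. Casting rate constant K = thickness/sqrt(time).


K = 12.1 / sqrt(60) = 12.1 / 7.746 = 1.562 mm/min^0.5

1.562


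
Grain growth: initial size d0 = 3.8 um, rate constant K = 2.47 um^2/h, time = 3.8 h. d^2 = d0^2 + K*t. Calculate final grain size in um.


d^2 = 3.8^2 + 2.47*3.8 = 23.826
d = sqrt(23.826) = 4.88 um

4.88


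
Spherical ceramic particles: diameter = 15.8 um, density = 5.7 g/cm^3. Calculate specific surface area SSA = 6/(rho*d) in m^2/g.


SSA = 6 / (5.7 * 15.8) = 0.067 m^2/g

0.067


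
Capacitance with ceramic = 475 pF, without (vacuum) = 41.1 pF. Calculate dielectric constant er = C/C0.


er = 475 / 41.1 = 11.56

11.56


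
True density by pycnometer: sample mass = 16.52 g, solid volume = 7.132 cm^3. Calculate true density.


TD = 16.52 / 7.132 = 2.316 g/cm^3

2.316


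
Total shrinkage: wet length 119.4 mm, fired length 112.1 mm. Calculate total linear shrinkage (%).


TS = (119.4 - 112.1) / 119.4 * 100 = 6.11%

6.11


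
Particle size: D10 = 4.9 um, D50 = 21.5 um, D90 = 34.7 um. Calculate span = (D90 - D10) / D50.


Span = (34.7 - 4.9) / 21.5 = 29.8 / 21.5 = 1.386

1.386


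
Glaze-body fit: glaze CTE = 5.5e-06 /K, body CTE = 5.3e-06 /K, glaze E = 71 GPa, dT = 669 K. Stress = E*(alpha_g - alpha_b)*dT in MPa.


Stress = 71*1000*(5.5e-06 - 5.3e-06)*669 = 9.5 MPa

9.5


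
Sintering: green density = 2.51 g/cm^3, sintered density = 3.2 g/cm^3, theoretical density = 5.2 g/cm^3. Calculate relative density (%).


Relative = 3.2 / 5.2 * 100 = 61.5%

61.5


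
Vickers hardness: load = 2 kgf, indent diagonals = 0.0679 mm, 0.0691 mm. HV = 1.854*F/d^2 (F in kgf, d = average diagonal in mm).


d_avg = (0.0679+0.0691)/2 = 0.0685 mm
HV = 1.854*2/0.0685^2 = 790

790


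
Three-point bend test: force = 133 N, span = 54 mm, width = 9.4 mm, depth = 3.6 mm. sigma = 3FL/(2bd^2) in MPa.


sigma = 3*133*54/(2*9.4*3.6^2) = 88.4 MPa

88.4


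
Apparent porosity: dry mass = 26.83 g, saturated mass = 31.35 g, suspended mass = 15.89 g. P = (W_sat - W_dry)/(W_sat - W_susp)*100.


P = (31.35 - 26.83) / (31.35 - 15.89) * 100 = 4.52 / 15.46 * 100 = 29.2%

29.2


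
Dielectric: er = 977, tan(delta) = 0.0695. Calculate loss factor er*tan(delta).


Loss = 977 * 0.0695 = 67.902

67.902


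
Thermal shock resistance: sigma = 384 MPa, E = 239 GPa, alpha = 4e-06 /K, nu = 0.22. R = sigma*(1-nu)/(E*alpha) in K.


R = 384*(1-0.22)/(239*1000*4e-06) = 313 K

313


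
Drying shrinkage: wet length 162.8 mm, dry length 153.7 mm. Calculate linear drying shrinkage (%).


DS = (162.8 - 153.7) / 162.8 * 100 = 5.59%

5.59


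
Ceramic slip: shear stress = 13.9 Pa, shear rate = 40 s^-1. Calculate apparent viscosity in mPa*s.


eta = tau/gamma * 1000 = 13.9/40 * 1000 = 347.5 mPa*s

347.5


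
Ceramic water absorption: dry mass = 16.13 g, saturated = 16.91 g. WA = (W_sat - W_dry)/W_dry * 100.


WA = (16.91 - 16.13) / 16.13 * 100 = 4.84%

4.84


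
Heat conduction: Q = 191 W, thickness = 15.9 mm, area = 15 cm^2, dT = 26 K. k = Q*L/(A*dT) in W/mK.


k = 191*15.9/1000/(15/10000*26) = 77.87 W/mK

77.87


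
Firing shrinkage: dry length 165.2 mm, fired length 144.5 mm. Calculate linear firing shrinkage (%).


FS = (165.2 - 144.5) / 165.2 * 100 = 12.53%

12.53


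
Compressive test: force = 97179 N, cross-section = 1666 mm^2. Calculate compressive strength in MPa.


CS = 97179 / 1666 = 58.3 MPa

58.3


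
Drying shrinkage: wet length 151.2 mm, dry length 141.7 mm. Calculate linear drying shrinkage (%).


DS = (151.2 - 141.7) / 151.2 * 100 = 6.28%

6.28


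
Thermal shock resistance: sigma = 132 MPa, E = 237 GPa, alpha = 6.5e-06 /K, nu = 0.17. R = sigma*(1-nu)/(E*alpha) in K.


R = 132*(1-0.17)/(237*1000*6.5e-06) = 71 K

71


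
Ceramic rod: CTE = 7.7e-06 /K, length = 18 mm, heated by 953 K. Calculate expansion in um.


dL = 7.7e-06 * 18 * 953 * 1000 = 132.086 um

132.086


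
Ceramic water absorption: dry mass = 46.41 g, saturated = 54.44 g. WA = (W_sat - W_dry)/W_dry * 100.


WA = (54.44 - 46.41) / 46.41 * 100 = 17.3%

17.3


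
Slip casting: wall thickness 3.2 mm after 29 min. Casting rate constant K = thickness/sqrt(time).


K = 3.2 / sqrt(29) = 3.2 / 5.3852 = 0.594 mm/min^0.5

0.594


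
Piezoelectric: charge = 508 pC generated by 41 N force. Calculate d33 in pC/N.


d33 = 508 / 41 = 12.4 pC/N

12.4


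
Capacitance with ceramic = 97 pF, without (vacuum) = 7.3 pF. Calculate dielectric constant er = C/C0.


er = 97 / 7.3 = 13.29

13.29


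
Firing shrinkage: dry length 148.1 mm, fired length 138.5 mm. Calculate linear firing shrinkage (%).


FS = (148.1 - 138.5) / 148.1 * 100 = 6.48%

6.48


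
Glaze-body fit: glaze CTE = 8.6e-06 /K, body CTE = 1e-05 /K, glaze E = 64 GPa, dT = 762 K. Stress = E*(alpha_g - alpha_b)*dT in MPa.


Stress = 64*1000*(8.6e-06 - 1e-05)*762 = -68.3 MPa

-68.3


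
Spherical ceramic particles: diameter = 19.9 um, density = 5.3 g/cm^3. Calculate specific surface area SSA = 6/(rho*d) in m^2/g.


SSA = 6 / (5.3 * 19.9) = 0.057 m^2/g

0.057


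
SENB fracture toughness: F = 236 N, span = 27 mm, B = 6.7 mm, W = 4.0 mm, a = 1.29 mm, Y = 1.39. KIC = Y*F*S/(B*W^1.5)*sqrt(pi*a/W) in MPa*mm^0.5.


KIC = 1.39*236*27/(6.7*4.0^1.5)*sqrt(pi*1.29/4.0) = 166.33

166.33


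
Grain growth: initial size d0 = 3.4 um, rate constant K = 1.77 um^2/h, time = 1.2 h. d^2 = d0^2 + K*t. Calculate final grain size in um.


d^2 = 3.4^2 + 1.77*1.2 = 13.684
d = sqrt(13.684) = 3.7 um

3.7


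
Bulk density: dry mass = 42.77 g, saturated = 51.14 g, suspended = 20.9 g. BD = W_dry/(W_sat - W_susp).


BD = 42.77 / (51.14 - 20.9) = 42.77 / 30.24 = 1.414 g/cm^3

1.414


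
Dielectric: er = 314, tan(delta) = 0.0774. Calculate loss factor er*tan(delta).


Loss = 314 * 0.0774 = 24.304

24.304


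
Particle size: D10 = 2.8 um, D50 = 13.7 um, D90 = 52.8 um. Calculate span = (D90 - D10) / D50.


Span = (52.8 - 2.8) / 13.7 = 50.0 / 13.7 = 3.65

3.65


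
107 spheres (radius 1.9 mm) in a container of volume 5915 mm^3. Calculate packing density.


V_sphere = 4/3*pi*1.9^3 = 28.7309 mm^3
Total V = 107*28.7309 = 3074.2063 mm^3
PD = 3074.2063 / 5915 = 0.52

0.52


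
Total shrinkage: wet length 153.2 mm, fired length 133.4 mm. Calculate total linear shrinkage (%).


TS = (153.2 - 133.4) / 153.2 * 100 = 12.92%

12.92


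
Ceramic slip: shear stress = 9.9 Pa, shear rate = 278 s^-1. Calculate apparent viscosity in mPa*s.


eta = tau/gamma * 1000 = 9.9/278 * 1000 = 35.6 mPa*s

35.6


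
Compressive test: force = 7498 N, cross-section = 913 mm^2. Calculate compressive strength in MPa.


CS = 7498 / 913 = 8.2 MPa

8.2


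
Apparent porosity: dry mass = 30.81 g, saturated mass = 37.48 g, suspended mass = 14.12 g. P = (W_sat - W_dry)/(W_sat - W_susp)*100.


P = (37.48 - 30.81) / (37.48 - 14.12) * 100 = 6.67 / 23.36 * 100 = 28.6%

28.6


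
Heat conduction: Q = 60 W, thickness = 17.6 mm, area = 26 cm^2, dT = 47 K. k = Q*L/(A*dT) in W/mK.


k = 60*17.6/1000/(26/10000*47) = 8.64 W/mK

8.64


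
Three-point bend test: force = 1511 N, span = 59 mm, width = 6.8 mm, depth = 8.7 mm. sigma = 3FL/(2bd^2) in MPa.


sigma = 3*1511*59/(2*6.8*8.7^2) = 259.8 MPa

259.8


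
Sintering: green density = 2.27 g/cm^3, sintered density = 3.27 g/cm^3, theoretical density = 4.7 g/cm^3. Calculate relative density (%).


Relative = 3.27 / 4.7 * 100 = 69.6%

69.6


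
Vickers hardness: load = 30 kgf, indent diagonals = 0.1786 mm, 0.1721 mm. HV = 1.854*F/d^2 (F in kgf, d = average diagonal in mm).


d_avg = (0.1786+0.1721)/2 = 0.17535 mm
HV = 1.854*30/0.17535^2 = 1809

1809


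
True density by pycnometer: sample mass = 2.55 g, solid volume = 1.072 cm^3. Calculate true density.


TD = 2.55 / 1.072 = 2.379 g/cm^3

2.379


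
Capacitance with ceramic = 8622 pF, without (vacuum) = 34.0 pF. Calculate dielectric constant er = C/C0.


er = 8622 / 34.0 = 253.59

253.59


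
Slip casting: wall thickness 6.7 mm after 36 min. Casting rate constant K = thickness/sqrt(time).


K = 6.7 / sqrt(36) = 6.7 / 6.0 = 1.117 mm/min^0.5

1.117


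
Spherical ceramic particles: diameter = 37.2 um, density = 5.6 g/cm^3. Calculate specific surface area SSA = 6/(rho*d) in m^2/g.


SSA = 6 / (5.6 * 37.2) = 0.029 m^2/g

0.029


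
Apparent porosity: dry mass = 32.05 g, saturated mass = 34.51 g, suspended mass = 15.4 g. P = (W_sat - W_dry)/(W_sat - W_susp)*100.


P = (34.51 - 32.05) / (34.51 - 15.4) * 100 = 2.46 / 19.11 * 100 = 12.9%

12.9


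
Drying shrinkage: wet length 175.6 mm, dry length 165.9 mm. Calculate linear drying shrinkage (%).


DS = (175.6 - 165.9) / 175.6 * 100 = 5.52%

5.52


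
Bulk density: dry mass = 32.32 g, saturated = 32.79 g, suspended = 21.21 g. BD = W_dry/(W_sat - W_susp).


BD = 32.32 / (32.79 - 21.21) = 32.32 / 11.58 = 2.791 g/cm^3

2.791


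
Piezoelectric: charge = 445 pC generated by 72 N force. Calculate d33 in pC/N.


d33 = 445 / 72 = 6.2 pC/N

6.2


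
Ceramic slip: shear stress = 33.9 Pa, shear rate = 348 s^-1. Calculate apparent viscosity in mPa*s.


eta = tau/gamma * 1000 = 33.9/348 * 1000 = 97.4 mPa*s

97.4


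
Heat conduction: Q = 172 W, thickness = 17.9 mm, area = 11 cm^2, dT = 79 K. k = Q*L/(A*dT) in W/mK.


k = 172*17.9/1000/(11/10000*79) = 35.43 W/mK

35.43


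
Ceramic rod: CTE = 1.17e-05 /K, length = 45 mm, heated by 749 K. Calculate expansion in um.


dL = 1.17e-05 * 45 * 749 * 1000 = 394.349 um

394.349


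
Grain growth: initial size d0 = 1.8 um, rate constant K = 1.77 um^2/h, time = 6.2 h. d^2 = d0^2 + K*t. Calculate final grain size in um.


d^2 = 1.8^2 + 1.77*6.2 = 14.214
d = sqrt(14.214) = 3.77 um

3.77


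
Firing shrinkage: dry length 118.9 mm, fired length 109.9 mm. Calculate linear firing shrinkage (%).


FS = (118.9 - 109.9) / 118.9 * 100 = 7.57%

7.57


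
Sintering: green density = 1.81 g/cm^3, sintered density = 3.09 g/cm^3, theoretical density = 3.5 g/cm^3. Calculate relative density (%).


Relative = 3.09 / 3.5 * 100 = 88.3%

88.3


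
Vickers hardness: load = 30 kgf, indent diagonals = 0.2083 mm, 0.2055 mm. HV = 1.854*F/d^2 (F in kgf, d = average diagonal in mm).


d_avg = (0.2083+0.2055)/2 = 0.2069 mm
HV = 1.854*30/0.2069^2 = 1299

1299


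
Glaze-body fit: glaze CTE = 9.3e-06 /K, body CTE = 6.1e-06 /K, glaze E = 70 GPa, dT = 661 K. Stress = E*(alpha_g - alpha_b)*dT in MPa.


Stress = 70*1000*(9.3e-06 - 6.1e-06)*661 = 148.1 MPa

148.1


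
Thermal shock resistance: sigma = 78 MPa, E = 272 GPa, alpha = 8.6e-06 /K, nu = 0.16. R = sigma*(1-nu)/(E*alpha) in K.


R = 78*(1-0.16)/(272*1000*8.6e-06) = 28 K

28


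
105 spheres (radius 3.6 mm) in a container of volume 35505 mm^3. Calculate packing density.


V_sphere = 4/3*pi*3.6^3 = 195.4322 mm^3
Total V = 105*195.4322 = 20520.381 mm^3
PD = 20520.381 / 35505 = 0.578

0.578


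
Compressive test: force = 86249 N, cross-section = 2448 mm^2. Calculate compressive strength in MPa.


CS = 86249 / 2448 = 35.2 MPa

35.2


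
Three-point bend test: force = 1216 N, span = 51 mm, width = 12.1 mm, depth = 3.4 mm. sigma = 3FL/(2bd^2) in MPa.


sigma = 3*1216*51/(2*12.1*3.4^2) = 665.0 MPa

665.0


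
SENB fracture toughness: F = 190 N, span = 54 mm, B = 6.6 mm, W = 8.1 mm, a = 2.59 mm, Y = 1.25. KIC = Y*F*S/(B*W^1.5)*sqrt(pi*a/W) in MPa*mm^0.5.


KIC = 1.25*190*54/(6.6*8.1^1.5)*sqrt(pi*2.59/8.1) = 84.48

84.48


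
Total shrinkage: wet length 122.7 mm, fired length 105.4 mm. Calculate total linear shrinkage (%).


TS = (122.7 - 105.4) / 122.7 * 100 = 14.1%

14.1


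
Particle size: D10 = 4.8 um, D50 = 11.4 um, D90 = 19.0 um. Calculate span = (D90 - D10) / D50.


Span = (19.0 - 4.8) / 11.4 = 14.2 / 11.4 = 1.246

1.246


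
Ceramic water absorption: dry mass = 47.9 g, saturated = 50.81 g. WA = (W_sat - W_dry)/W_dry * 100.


WA = (50.81 - 47.9) / 47.9 * 100 = 6.08%

6.08


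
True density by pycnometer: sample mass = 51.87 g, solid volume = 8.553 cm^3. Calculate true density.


TD = 51.87 / 8.553 = 6.065 g/cm^3

6.065


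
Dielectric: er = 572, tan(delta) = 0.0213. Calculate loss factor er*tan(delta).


Loss = 572 * 0.0213 = 12.184

12.184


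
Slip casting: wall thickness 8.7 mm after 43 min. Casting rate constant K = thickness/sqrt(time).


K = 8.7 / sqrt(43) = 8.7 / 6.5574 = 1.327 mm/min^0.5

1.327


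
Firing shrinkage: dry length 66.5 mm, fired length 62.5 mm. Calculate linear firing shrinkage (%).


FS = (66.5 - 62.5) / 66.5 * 100 = 6.02%

6.02


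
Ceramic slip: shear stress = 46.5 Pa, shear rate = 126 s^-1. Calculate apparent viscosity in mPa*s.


eta = tau/gamma * 1000 = 46.5/126 * 1000 = 369.0 mPa*s

369.0


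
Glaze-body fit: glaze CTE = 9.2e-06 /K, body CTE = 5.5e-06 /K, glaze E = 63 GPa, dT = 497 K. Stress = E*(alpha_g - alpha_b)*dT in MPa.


Stress = 63*1000*(9.2e-06 - 5.5e-06)*497 = 115.9 MPa

115.9


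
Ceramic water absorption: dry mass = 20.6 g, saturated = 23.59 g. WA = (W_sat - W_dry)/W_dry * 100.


WA = (23.59 - 20.6) / 20.6 * 100 = 14.51%

14.51


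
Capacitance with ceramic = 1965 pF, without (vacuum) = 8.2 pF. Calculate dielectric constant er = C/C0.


er = 1965 / 8.2 = 239.63

239.63


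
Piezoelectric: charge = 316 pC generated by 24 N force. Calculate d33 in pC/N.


d33 = 316 / 24 = 13.2 pC/N

13.2


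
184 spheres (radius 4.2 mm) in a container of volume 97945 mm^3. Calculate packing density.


V_sphere = 4/3*pi*4.2^3 = 310.3391 mm^3
Total V = 184*310.3391 = 57102.3944 mm^3
PD = 57102.3944 / 97945 = 0.583

0.583


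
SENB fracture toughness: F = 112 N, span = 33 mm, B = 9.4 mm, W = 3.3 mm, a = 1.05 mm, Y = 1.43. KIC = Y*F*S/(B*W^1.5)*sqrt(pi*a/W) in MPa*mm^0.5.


KIC = 1.43*112*33/(9.4*3.3^1.5)*sqrt(pi*1.05/3.3) = 93.77

93.77


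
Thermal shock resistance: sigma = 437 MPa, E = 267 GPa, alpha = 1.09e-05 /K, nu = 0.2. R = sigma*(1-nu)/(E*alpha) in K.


R = 437*(1-0.2)/(267*1000*1.09e-05) = 120 K

120


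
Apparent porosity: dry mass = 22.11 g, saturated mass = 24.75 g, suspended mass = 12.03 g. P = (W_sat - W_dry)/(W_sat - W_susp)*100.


P = (24.75 - 22.11) / (24.75 - 12.03) * 100 = 2.64 / 12.72 * 100 = 20.8%

20.8


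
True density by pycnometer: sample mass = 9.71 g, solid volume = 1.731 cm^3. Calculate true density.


TD = 9.71 / 1.731 = 5.609 g/cm^3

5.609


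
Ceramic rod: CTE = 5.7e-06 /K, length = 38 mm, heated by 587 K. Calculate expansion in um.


dL = 5.7e-06 * 38 * 587 * 1000 = 127.144 um

127.144


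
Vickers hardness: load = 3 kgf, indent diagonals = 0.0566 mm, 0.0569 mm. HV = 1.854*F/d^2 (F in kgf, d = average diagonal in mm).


d_avg = (0.0566+0.0569)/2 = 0.05675 mm
HV = 1.854*3/0.05675^2 = 1727

1727


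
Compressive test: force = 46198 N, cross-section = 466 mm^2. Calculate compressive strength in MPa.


CS = 46198 / 466 = 99.1 MPa

99.1


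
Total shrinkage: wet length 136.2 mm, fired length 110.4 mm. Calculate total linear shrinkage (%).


TS = (136.2 - 110.4) / 136.2 * 100 = 18.94%

18.94


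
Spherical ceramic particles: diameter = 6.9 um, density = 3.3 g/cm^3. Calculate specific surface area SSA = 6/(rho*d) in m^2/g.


SSA = 6 / (3.3 * 6.9) = 0.264 m^2/g

0.264


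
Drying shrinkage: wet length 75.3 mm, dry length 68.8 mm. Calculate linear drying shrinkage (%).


DS = (75.3 - 68.8) / 75.3 * 100 = 8.63%

8.63


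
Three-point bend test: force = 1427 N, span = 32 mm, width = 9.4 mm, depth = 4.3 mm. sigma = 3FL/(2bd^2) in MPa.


sigma = 3*1427*32/(2*9.4*4.3^2) = 394.1 MPa

394.1


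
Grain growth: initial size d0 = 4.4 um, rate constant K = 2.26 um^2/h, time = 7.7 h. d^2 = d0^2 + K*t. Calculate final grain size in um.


d^2 = 4.4^2 + 2.26*7.7 = 36.762
d = sqrt(36.762) = 6.06 um

6.06


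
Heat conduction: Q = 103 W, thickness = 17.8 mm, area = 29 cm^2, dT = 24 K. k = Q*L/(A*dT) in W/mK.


k = 103*17.8/1000/(29/10000*24) = 26.34 W/mK

26.34


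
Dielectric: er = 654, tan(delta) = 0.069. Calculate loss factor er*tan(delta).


Loss = 654 * 0.069 = 45.126

45.126


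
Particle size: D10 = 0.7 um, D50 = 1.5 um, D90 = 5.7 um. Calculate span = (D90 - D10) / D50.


Span = (5.7 - 0.7) / 1.5 = 5.0 / 1.5 = 3.333

3.333


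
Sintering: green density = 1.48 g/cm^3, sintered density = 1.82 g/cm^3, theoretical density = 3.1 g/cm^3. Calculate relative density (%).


Relative = 1.82 / 3.1 * 100 = 58.7%

58.7


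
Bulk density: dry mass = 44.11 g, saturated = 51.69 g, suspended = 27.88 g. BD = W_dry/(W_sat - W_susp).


BD = 44.11 / (51.69 - 27.88) = 44.11 / 23.81 = 1.853 g/cm^3

1.853


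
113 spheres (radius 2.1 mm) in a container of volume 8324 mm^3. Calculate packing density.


V_sphere = 4/3*pi*2.1^3 = 38.7924 mm^3
Total V = 113*38.7924 = 4383.5412 mm^3
PD = 4383.5412 / 8324 = 0.527

0.527


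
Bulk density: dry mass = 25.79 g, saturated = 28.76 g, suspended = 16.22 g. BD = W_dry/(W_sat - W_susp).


BD = 25.79 / (28.76 - 16.22) = 25.79 / 12.54 = 2.057 g/cm^3

2.057


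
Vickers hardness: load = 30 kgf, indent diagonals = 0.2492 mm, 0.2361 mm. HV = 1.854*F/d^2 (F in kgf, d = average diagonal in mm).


d_avg = (0.2492+0.2361)/2 = 0.24265 mm
HV = 1.854*30/0.24265^2 = 945

945


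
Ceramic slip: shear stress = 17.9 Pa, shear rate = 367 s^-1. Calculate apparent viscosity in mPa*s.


eta = tau/gamma * 1000 = 17.9/367 * 1000 = 48.8 mPa*s

48.8


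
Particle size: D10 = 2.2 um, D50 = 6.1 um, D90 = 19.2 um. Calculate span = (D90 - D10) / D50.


Span = (19.2 - 2.2) / 6.1 = 17.0 / 6.1 = 2.787

2.787


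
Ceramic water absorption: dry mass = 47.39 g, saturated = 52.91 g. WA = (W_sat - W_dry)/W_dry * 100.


WA = (52.91 - 47.39) / 47.39 * 100 = 11.65%

11.65


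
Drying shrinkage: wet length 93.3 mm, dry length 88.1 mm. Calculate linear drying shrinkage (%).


DS = (93.3 - 88.1) / 93.3 * 100 = 5.57%

5.57


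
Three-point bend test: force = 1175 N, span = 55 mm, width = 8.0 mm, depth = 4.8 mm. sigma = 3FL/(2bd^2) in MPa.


sigma = 3*1175*55/(2*8.0*4.8^2) = 525.9 MPa

525.9


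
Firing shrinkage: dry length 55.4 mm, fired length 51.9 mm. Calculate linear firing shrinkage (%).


FS = (55.4 - 51.9) / 55.4 * 100 = 6.32%

6.32


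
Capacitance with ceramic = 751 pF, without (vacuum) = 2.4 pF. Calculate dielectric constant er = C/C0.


er = 751 / 2.4 = 312.92

312.92


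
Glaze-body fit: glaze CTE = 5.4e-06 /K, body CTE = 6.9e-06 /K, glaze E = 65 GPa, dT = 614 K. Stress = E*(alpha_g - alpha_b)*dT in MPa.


Stress = 65*1000*(5.4e-06 - 6.9e-06)*614 = -59.9 MPa

-59.9


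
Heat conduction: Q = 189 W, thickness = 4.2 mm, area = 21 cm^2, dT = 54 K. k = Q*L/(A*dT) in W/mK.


k = 189*4.2/1000/(21/10000*54) = 7.0 W/mK

7.0


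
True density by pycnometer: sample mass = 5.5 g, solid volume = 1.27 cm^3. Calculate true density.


TD = 5.5 / 1.27 = 4.331 g/cm^3

4.331


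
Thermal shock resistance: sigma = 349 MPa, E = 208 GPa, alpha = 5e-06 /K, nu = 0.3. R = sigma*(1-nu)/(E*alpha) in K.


R = 349*(1-0.3)/(208*1000*5e-06) = 235 K

235


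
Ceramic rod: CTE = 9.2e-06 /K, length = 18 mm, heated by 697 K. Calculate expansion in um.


dL = 9.2e-06 * 18 * 697 * 1000 = 115.423 um

115.423


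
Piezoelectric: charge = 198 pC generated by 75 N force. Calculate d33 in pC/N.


d33 = 198 / 75 = 2.6 pC/N

2.6


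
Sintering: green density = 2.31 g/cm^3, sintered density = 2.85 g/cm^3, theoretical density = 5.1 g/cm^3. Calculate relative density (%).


Relative = 2.85 / 5.1 * 100 = 55.9%

55.9


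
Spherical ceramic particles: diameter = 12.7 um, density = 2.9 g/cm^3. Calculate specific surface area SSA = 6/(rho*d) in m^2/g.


SSA = 6 / (2.9 * 12.7) = 0.163 m^2/g

0.163


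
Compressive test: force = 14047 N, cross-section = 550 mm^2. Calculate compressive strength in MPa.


CS = 14047 / 550 = 25.5 MPa

25.5


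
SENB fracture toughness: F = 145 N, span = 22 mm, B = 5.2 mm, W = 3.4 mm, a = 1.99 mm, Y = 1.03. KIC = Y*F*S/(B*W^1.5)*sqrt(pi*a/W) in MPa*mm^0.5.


KIC = 1.03*145*22/(5.2*3.4^1.5)*sqrt(pi*1.99/3.4) = 136.67

136.67


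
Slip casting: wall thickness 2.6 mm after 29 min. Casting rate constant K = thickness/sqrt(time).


K = 2.6 / sqrt(29) = 2.6 / 5.3852 = 0.483 mm/min^0.5

0.483


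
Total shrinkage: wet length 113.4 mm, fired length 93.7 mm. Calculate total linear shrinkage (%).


TS = (113.4 - 93.7) / 113.4 * 100 = 17.37%

17.37


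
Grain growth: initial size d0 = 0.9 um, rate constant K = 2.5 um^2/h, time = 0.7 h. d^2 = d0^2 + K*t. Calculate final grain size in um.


d^2 = 0.9^2 + 2.5*0.7 = 2.56
d = sqrt(2.56) = 1.6 um

1.6


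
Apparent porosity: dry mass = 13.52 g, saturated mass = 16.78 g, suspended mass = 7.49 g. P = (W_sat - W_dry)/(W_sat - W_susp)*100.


P = (16.78 - 13.52) / (16.78 - 7.49) * 100 = 3.26 / 9.29 * 100 = 35.1%

35.1


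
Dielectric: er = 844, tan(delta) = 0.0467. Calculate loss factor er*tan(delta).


Loss = 844 * 0.0467 = 39.415

39.415


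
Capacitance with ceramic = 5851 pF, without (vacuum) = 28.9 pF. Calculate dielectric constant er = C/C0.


er = 5851 / 28.9 = 202.46

202.46


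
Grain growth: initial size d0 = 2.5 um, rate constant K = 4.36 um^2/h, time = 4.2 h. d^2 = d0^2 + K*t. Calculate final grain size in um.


d^2 = 2.5^2 + 4.36*4.2 = 24.562
d = sqrt(24.562) = 4.96 um

4.96


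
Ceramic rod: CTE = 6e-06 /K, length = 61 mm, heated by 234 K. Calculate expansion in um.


dL = 6e-06 * 61 * 234 * 1000 = 85.644 um

85.644


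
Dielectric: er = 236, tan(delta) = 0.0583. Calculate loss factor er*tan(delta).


Loss = 236 * 0.0583 = 13.759

13.759


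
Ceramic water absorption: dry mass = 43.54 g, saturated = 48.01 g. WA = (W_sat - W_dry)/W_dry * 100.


WA = (48.01 - 43.54) / 43.54 * 100 = 10.27%

10.27


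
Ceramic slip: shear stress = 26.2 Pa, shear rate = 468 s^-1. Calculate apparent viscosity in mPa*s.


eta = tau/gamma * 1000 = 26.2/468 * 1000 = 56.0 mPa*s

56.0


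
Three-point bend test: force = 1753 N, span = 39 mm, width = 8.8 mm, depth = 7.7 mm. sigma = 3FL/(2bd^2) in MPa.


sigma = 3*1753*39/(2*8.8*7.7^2) = 196.6 MPa

196.6


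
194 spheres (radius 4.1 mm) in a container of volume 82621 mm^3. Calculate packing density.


V_sphere = 4/3*pi*4.1^3 = 288.6956 mm^3
Total V = 194*288.6956 = 56006.9464 mm^3
PD = 56006.9464 / 82621 = 0.678

0.678


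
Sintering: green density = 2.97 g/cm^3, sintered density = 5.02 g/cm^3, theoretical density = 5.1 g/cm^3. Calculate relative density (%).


Relative = 5.02 / 5.1 * 100 = 98.4%

98.4


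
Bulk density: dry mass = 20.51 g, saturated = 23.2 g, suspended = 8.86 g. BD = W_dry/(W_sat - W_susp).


BD = 20.51 / (23.2 - 8.86) = 20.51 / 14.34 = 1.43 g/cm^3

1.43


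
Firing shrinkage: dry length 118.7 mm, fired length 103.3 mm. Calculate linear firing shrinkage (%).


FS = (118.7 - 103.3) / 118.7 * 100 = 12.97%

12.97


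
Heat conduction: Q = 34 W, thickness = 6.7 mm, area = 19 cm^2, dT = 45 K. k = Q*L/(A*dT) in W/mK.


k = 34*6.7/1000/(19/10000*45) = 2.66 W/mK

2.66


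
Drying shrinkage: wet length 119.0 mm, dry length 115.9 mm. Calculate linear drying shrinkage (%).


DS = (119.0 - 115.9) / 119.0 * 100 = 2.61%

2.61


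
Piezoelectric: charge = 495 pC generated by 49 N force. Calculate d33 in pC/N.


d33 = 495 / 49 = 10.1 pC/N

10.1


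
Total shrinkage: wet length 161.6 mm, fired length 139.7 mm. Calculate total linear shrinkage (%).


TS = (161.6 - 139.7) / 161.6 * 100 = 13.55%

13.55


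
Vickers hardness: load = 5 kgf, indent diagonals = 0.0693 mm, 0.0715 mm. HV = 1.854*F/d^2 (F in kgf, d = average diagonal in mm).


d_avg = (0.0693+0.0715)/2 = 0.0704 mm
HV = 1.854*5/0.0704^2 = 1870

1870


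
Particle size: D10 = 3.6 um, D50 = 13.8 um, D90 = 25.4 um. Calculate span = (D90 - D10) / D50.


Span = (25.4 - 3.6) / 13.8 = 21.8 / 13.8 = 1.58

1.58


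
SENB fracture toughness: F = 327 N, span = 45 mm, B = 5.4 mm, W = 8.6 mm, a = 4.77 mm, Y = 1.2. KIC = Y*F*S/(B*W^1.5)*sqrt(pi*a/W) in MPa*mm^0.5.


KIC = 1.2*327*45/(5.4*8.6^1.5)*sqrt(pi*4.77/8.6) = 171.15

171.15


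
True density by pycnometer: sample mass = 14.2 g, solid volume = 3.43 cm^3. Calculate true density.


TD = 14.2 / 3.43 = 4.14 g/cm^3

4.14


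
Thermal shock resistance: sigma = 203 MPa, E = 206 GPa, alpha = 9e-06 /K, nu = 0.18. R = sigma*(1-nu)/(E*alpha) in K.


R = 203*(1-0.18)/(206*1000*9e-06) = 90 K

90


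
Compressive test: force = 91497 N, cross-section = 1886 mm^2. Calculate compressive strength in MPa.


CS = 91497 / 1886 = 48.5 MPa

48.5


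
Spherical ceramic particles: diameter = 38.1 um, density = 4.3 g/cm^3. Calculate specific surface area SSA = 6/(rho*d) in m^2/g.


SSA = 6 / (4.3 * 38.1) = 0.037 m^2/g

0.037


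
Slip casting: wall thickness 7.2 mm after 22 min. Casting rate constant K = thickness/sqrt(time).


K = 7.2 / sqrt(22) = 7.2 / 4.6904 = 1.535 mm/min^0.5

1.535


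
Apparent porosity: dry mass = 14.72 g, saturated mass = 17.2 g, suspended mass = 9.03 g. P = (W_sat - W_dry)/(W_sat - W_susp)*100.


P = (17.2 - 14.72) / (17.2 - 9.03) * 100 = 2.48 / 8.17 * 100 = 30.4%

30.4


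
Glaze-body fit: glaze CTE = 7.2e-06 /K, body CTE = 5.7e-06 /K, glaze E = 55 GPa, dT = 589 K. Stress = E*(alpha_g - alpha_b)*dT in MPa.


Stress = 55*1000*(7.2e-06 - 5.7e-06)*589 = 48.6 MPa

48.6


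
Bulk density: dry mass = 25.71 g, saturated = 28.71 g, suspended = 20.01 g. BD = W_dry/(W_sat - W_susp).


BD = 25.71 / (28.71 - 20.01) = 25.71 / 8.7 = 2.955 g/cm^3

2.955


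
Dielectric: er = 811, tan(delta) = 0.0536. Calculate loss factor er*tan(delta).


Loss = 811 * 0.0536 = 43.47

43.47


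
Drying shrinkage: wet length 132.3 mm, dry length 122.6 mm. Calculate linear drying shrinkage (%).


DS = (132.3 - 122.6) / 132.3 * 100 = 7.33%

7.33


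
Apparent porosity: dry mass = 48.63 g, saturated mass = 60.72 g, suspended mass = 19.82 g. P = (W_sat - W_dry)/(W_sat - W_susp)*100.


P = (60.72 - 48.63) / (60.72 - 19.82) * 100 = 12.09 / 40.9 * 100 = 29.6%

29.6


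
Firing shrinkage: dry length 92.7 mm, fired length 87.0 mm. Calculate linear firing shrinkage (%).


FS = (92.7 - 87.0) / 92.7 * 100 = 6.15%

6.15


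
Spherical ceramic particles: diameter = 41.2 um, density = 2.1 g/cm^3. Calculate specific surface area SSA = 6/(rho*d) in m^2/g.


SSA = 6 / (2.1 * 41.2) = 0.069 m^2/g

0.069


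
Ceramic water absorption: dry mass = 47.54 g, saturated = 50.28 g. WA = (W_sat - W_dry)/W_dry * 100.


WA = (50.28 - 47.54) / 47.54 * 100 = 5.76%

5.76


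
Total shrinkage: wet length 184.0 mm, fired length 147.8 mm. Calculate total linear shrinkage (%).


TS = (184.0 - 147.8) / 184.0 * 100 = 19.67%

19.67


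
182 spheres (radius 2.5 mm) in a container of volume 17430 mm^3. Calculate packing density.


V_sphere = 4/3*pi*2.5^3 = 65.4498 mm^3
Total V = 182*65.4498 = 11911.8636 mm^3
PD = 11911.8636 / 17430 = 0.683

0.683


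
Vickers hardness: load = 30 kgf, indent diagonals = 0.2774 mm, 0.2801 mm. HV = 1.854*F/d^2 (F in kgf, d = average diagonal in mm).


d_avg = (0.2774+0.2801)/2 = 0.27875 mm
HV = 1.854*30/0.27875^2 = 716

716


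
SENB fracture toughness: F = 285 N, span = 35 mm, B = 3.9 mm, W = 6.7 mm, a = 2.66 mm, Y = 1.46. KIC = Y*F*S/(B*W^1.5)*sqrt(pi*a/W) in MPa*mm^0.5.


KIC = 1.46*285*35/(3.9*6.7^1.5)*sqrt(pi*2.66/6.7) = 240.47

240.47


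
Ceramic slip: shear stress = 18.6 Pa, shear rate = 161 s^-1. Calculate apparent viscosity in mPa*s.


eta = tau/gamma * 1000 = 18.6/161 * 1000 = 115.5 mPa*s

115.5


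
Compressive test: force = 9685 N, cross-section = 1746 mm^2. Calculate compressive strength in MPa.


CS = 9685 / 1746 = 5.5 MPa

5.5


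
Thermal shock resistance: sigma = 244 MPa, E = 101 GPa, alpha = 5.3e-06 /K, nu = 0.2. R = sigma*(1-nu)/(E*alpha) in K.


R = 244*(1-0.2)/(101*1000*5.3e-06) = 365 K

365


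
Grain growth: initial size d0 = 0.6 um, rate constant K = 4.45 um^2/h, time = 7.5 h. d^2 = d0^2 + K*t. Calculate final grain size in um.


d^2 = 0.6^2 + 4.45*7.5 = 33.735
d = sqrt(33.735) = 5.81 um

5.81


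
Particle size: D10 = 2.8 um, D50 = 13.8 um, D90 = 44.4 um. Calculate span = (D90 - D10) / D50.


Span = (44.4 - 2.8) / 13.8 = 41.6 / 13.8 = 3.014

3.014


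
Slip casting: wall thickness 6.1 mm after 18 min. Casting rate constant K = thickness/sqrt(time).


K = 6.1 / sqrt(18) = 6.1 / 4.2426 = 1.438 mm/min^0.5

1.438


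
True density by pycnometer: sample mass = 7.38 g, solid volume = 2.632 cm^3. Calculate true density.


TD = 7.38 / 2.632 = 2.804 g/cm^3

2.804


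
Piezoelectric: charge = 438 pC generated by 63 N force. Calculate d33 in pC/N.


d33 = 438 / 63 = 7.0 pC/N

7.0


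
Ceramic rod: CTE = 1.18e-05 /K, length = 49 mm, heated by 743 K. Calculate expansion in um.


dL = 1.18e-05 * 49 * 743 * 1000 = 429.603 um

429.603


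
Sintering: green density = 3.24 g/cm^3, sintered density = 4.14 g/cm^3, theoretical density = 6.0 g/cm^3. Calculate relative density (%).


Relative = 4.14 / 6.0 * 100 = 69.0%

69.0


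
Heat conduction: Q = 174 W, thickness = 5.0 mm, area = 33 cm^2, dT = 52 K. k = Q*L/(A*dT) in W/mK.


k = 174*5.0/1000/(33/10000*52) = 5.07 W/mK

5.07


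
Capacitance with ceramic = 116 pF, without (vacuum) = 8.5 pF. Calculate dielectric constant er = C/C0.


er = 116 / 8.5 = 13.65

13.65


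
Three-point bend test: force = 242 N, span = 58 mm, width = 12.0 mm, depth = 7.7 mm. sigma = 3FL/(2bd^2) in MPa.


sigma = 3*242*58/(2*12.0*7.7^2) = 29.6 MPa

29.6


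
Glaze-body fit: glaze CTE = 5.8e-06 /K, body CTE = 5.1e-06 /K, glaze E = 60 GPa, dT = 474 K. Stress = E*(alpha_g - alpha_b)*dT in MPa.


Stress = 60*1000*(5.8e-06 - 5.1e-06)*474 = 19.9 MPa

19.9


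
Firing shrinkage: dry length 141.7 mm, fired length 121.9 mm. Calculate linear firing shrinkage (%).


FS = (141.7 - 121.9) / 141.7 * 100 = 13.97%

13.97


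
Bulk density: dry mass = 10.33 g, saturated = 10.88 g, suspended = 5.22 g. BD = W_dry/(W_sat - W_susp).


BD = 10.33 / (10.88 - 5.22) = 10.33 / 5.66 = 1.825 g/cm^3

1.825


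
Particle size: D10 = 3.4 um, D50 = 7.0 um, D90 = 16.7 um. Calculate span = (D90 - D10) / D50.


Span = (16.7 - 3.4) / 7.0 = 13.3 / 7.0 = 1.9

1.9


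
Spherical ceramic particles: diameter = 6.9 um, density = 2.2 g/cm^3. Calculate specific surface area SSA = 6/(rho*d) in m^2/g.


SSA = 6 / (2.2 * 6.9) = 0.395 m^2/g

0.395


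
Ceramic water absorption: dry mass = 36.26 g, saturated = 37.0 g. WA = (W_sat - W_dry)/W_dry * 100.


WA = (37.0 - 36.26) / 36.26 * 100 = 2.04%

2.04


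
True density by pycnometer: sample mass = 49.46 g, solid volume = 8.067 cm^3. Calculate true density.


TD = 49.46 / 8.067 = 6.131 g/cm^3

6.131


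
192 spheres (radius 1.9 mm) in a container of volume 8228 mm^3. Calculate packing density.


V_sphere = 4/3*pi*1.9^3 = 28.7309 mm^3
Total V = 192*28.7309 = 5516.3328 mm^3
PD = 5516.3328 / 8228 = 0.67

0.67


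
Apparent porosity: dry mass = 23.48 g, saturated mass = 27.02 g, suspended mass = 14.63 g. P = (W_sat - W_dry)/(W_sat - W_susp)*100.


P = (27.02 - 23.48) / (27.02 - 14.63) * 100 = 3.54 / 12.39 * 100 = 28.6%

28.6


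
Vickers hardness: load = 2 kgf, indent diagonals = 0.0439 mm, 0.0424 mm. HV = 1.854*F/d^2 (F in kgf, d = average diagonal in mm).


d_avg = (0.0439+0.0424)/2 = 0.04315 mm
HV = 1.854*2/0.04315^2 = 1991

1991


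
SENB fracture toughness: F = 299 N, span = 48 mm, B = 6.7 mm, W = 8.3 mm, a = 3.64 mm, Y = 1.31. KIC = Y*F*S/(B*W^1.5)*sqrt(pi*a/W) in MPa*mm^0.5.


KIC = 1.31*299*48/(6.7*8.3^1.5)*sqrt(pi*3.64/8.3) = 137.75

137.75


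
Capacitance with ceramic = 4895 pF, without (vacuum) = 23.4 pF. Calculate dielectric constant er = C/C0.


er = 4895 / 23.4 = 209.19

209.19


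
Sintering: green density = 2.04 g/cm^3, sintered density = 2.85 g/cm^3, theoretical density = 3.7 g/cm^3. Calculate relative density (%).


Relative = 2.85 / 3.7 * 100 = 77.0%

77.0


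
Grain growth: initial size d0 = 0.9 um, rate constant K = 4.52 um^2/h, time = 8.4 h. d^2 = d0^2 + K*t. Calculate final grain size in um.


d^2 = 0.9^2 + 4.52*8.4 = 38.778
d = sqrt(38.778) = 6.23 um

6.23


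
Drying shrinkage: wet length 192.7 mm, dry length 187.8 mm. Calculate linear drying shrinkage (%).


DS = (192.7 - 187.8) / 192.7 * 100 = 2.54%

2.54


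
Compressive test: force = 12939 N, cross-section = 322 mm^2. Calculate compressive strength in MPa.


CS = 12939 / 322 = 40.2 MPa

40.2


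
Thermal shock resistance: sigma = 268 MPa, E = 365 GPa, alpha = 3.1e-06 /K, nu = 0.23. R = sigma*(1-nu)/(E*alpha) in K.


R = 268*(1-0.23)/(365*1000*3.1e-06) = 182 K

182


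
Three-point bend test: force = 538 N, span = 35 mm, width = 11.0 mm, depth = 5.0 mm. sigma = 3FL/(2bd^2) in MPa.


sigma = 3*538*35/(2*11.0*5.0^2) = 102.7 MPa

102.7


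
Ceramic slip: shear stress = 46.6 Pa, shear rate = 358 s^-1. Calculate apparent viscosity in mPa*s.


eta = tau/gamma * 1000 = 46.6/358 * 1000 = 130.2 mPa*s

130.2


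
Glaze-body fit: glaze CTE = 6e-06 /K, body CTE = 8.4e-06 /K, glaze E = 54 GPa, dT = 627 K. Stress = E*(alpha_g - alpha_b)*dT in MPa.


Stress = 54*1000*(6e-06 - 8.4e-06)*627 = -81.3 MPa

-81.3


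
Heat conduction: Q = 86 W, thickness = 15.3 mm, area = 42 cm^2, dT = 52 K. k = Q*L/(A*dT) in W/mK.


k = 86*15.3/1000/(42/10000*52) = 6.02 W/mK

6.02


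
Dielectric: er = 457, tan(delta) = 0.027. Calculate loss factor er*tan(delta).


Loss = 457 * 0.027 = 12.339

12.339


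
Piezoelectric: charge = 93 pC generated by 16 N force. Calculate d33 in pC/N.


d33 = 93 / 16 = 5.8 pC/N

5.8


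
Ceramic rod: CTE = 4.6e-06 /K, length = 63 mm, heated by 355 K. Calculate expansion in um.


dL = 4.6e-06 * 63 * 355 * 1000 = 102.879 um

102.879


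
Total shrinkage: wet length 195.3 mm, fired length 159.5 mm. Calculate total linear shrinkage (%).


TS = (195.3 - 159.5) / 195.3 * 100 = 18.33%

18.33


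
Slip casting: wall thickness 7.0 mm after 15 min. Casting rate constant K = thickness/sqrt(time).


K = 7.0 / sqrt(15) = 7.0 / 3.873 = 1.807 mm/min^0.5

1.807


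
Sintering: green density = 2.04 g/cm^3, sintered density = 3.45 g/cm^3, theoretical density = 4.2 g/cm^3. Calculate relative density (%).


Relative = 3.45 / 4.2 * 100 = 82.1%

82.1


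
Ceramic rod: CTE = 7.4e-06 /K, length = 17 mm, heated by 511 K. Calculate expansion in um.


dL = 7.4e-06 * 17 * 511 * 1000 = 64.284 um

64.284


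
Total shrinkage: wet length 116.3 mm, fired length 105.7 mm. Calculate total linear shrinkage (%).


TS = (116.3 - 105.7) / 116.3 * 100 = 9.11%

9.11


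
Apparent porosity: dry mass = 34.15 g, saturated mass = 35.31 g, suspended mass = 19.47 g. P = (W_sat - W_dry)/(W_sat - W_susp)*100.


P = (35.31 - 34.15) / (35.31 - 19.47) * 100 = 1.16 / 15.84 * 100 = 7.3%

7.3


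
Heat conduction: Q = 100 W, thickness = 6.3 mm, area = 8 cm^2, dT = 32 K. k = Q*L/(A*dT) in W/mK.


k = 100*6.3/1000/(8/10000*32) = 24.61 W/mK

24.61


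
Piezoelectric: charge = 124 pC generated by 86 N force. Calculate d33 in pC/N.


d33 = 124 / 86 = 1.4 pC/N

1.4


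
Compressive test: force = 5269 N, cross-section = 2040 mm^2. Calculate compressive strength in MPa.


CS = 5269 / 2040 = 2.6 MPa

2.6


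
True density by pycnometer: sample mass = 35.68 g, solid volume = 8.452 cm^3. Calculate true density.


TD = 35.68 / 8.452 = 4.221 g/cm^3

4.221


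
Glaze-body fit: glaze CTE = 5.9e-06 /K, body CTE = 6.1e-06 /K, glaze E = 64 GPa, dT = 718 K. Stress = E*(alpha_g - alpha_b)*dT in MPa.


Stress = 64*1000*(5.9e-06 - 6.1e-06)*718 = -9.2 MPa

-9.2


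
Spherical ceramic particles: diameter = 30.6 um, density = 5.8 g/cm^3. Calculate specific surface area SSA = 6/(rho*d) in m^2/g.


SSA = 6 / (5.8 * 30.6) = 0.034 m^2/g

0.034


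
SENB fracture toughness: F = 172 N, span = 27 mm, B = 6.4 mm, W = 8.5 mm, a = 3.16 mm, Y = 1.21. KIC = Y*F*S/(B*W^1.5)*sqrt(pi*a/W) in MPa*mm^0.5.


KIC = 1.21*172*27/(6.4*8.5^1.5)*sqrt(pi*3.16/8.5) = 38.29

38.29


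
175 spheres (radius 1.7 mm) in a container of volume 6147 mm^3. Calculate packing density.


V_sphere = 4/3*pi*1.7^3 = 20.5795 mm^3
Total V = 175*20.5795 = 3601.4125 mm^3
PD = 3601.4125 / 6147 = 0.586

0.586


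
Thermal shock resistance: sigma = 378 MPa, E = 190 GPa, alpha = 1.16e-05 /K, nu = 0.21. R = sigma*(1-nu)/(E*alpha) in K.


R = 378*(1-0.21)/(190*1000*1.16e-05) = 135 K

135


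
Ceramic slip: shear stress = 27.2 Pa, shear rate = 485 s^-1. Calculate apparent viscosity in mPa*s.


eta = tau/gamma * 1000 = 27.2/485 * 1000 = 56.1 mPa*s

56.1


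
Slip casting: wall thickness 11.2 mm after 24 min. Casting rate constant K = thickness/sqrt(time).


K = 11.2 / sqrt(24) = 11.2 / 4.899 = 2.286 mm/min^0.5

2.286


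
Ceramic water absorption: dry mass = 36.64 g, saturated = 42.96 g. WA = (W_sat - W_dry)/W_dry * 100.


WA = (42.96 - 36.64) / 36.64 * 100 = 17.25%

17.25


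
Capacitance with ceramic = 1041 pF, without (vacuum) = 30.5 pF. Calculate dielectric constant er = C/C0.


er = 1041 / 30.5 = 34.13

34.13


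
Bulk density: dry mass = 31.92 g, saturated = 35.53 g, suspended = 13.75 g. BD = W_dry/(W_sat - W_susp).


BD = 31.92 / (35.53 - 13.75) = 31.92 / 21.78 = 1.466 g/cm^3

1.466


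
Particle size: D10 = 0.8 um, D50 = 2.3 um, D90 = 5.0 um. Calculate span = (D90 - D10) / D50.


Span = (5.0 - 0.8) / 2.3 = 4.2 / 2.3 = 1.826

1.826


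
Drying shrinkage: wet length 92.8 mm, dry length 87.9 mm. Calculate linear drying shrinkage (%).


DS = (92.8 - 87.9) / 92.8 * 100 = 5.28%

5.28


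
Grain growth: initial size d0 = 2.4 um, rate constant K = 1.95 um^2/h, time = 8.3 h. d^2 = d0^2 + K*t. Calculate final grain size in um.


d^2 = 2.4^2 + 1.95*8.3 = 21.945
d = sqrt(21.945) = 4.68 um

4.68


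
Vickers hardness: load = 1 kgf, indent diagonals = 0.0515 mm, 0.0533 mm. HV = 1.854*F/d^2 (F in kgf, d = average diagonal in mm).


d_avg = (0.0515+0.0533)/2 = 0.0524 mm
HV = 1.854*1/0.0524^2 = 675

675


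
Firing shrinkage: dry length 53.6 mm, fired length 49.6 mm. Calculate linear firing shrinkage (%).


FS = (53.6 - 49.6) / 53.6 * 100 = 7.46%

7.46
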